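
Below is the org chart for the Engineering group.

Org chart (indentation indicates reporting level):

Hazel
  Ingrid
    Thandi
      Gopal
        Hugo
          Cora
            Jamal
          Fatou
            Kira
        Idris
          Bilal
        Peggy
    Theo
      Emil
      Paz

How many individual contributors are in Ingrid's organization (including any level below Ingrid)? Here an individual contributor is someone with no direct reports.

The people in Ingrid's organization with no one reporting to them are Paz, Emil, Peggy, Bilal, Kira, Jamal. That is 6.

6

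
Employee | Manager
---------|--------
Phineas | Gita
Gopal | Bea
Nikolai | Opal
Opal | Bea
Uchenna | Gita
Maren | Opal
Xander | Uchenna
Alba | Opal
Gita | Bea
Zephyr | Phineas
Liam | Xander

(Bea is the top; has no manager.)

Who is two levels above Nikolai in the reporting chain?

Nikolai reports to Opal, and Opal reports to Bea. So Nikolai's skip-level manager is Bea.

Bea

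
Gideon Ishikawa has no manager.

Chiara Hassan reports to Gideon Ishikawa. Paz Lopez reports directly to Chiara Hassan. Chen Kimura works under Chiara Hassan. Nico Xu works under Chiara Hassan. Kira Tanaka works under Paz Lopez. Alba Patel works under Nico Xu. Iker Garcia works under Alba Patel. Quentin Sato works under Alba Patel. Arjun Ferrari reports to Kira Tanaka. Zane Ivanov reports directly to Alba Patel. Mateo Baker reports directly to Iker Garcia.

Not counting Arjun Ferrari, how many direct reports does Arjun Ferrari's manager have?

Arjun Ferrari reports to Kira Tanaka, and Kira Tanaka has no other direct reports. Arjun Ferrari has 0 peers.

0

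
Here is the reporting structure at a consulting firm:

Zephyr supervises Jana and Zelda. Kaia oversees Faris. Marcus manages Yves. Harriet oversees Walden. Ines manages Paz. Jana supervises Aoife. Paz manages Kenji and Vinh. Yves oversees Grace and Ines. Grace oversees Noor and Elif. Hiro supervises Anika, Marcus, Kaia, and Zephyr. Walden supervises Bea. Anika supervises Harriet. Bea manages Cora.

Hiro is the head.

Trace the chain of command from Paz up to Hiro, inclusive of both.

Paz -> Ines -> Yves -> Marcus -> Hiro

Paz reports to Ines. Ines reports to Yves. Yves reports to Marcus. Marcus reports to Hiro. Hiro is at the top.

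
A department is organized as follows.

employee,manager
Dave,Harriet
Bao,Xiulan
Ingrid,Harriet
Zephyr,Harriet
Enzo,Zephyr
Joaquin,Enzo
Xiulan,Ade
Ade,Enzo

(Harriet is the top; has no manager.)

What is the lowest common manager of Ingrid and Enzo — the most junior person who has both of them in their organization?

Ingrid's chain of managers is Harriet. Enzo's chain of managers is Zephyr, Harriet. The first manager that appears in both chains is Harriet.

Harriet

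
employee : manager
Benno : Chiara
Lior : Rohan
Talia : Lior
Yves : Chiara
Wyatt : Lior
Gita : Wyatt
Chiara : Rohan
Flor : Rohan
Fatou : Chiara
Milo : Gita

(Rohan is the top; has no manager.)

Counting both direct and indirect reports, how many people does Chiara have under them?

Chiara directly manages Fatou, Benno, Yves. Fatou has no reports. Benno has no reports. Yves has no reports. So Chiara's organization is 3 direct reports plus everyone under them: 1 + 1 + 1 = 3.

3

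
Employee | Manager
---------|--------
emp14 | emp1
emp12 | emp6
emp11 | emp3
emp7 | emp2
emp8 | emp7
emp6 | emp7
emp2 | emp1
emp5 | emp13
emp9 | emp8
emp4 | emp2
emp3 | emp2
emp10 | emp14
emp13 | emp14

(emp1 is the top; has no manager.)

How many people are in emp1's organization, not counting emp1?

emp1 directly manages emp2, emp14. Under emp2: emp3, emp11, emp4, emp7, emp8, emp9, emp6, emp12 (8). Under emp14: emp13, emp5, emp10 (3). So emp1's organization is 2 direct reports plus everyone under them: 9 + 4 = 13.

13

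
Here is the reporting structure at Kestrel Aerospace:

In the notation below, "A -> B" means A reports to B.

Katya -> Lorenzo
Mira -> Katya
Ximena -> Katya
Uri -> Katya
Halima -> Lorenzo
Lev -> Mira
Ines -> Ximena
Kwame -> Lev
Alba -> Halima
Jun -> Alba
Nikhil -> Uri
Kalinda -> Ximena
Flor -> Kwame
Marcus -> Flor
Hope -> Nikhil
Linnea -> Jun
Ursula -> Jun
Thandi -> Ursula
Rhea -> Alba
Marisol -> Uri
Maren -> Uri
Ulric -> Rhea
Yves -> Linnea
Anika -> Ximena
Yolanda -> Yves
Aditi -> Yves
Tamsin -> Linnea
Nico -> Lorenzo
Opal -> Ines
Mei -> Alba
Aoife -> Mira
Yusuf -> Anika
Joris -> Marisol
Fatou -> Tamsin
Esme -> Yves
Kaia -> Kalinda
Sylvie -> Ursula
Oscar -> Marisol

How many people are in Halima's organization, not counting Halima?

Halima directly manages Alba. Under Alba: Mei, Rhea, Ulric, Jun, Ursula, Sylvie, Thandi, Linnea, Tamsin, Fatou, Yves, Esme, Aditi, Yolanda (14). That's 15 in total.

15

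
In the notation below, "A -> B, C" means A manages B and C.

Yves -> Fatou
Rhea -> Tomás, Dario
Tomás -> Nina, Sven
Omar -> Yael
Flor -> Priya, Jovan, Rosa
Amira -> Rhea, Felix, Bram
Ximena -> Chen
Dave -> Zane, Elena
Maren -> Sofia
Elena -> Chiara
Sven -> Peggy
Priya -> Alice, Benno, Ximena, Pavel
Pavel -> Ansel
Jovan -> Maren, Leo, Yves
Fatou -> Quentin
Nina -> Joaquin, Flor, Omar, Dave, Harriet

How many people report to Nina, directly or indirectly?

24

Nina directly manages Joaquin, Flor, Omar, Dave, Harriet. Joaquin has no reports. Under Flor: Rosa, Jovan, Yves, Fatou, Quentin, Leo, Maren, Sofia, Priya, Pavel, Ansel, Ximena, Chen, Benno, Alice (15). Under Omar: Yael (1). Under Dave: Elena, Chiara, Zane (3). Harriet has no reports. So Nina's organization is 5 direct reports plus everyone under them: 1 + 16 + 2 + 4 + 1 = 24.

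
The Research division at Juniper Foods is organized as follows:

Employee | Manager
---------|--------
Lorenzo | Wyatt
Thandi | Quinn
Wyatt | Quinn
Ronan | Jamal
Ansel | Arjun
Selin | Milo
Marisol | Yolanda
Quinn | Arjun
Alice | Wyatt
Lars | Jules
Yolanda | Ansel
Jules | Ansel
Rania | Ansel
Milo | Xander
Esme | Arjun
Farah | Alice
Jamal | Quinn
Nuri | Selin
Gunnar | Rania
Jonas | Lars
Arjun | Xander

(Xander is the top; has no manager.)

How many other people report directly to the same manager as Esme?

2

Esme reports to Arjun. Arjun's other direct reports are Ansel, Quinn — 2 peers.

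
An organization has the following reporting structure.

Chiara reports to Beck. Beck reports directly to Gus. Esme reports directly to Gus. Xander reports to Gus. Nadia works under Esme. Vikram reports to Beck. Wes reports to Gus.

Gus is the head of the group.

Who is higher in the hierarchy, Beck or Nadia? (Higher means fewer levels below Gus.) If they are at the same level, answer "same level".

Beck is 1 level below Gus; Nadia is 2. Beck is higher.

Beck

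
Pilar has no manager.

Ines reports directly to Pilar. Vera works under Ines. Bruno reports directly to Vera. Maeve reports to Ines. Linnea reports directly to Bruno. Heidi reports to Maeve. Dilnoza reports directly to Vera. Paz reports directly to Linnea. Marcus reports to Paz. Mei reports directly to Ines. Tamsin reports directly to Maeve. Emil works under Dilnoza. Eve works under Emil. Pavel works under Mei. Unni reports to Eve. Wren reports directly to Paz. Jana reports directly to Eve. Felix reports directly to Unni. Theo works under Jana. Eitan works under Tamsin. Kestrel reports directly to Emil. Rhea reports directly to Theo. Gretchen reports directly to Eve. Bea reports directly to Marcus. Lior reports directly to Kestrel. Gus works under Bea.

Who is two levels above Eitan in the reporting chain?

Maeve

Eitan reports to Tamsin, and Tamsin reports to Maeve. So Eitan's skip-level manager is Maeve.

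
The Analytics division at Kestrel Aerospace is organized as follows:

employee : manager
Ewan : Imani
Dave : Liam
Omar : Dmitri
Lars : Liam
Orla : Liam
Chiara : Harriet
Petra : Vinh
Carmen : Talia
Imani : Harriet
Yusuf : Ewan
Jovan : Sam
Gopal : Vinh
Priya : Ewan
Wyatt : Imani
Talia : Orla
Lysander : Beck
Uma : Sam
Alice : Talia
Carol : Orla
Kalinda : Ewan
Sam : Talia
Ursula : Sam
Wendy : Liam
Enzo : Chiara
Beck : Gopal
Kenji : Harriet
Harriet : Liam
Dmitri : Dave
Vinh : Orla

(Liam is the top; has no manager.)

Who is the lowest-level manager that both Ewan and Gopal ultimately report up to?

Liam

Ewan's chain of managers is Imani, Harriet, Liam. Gopal's chain of managers is Vinh, Orla, Liam. The first manager that appears in both chains is Liam.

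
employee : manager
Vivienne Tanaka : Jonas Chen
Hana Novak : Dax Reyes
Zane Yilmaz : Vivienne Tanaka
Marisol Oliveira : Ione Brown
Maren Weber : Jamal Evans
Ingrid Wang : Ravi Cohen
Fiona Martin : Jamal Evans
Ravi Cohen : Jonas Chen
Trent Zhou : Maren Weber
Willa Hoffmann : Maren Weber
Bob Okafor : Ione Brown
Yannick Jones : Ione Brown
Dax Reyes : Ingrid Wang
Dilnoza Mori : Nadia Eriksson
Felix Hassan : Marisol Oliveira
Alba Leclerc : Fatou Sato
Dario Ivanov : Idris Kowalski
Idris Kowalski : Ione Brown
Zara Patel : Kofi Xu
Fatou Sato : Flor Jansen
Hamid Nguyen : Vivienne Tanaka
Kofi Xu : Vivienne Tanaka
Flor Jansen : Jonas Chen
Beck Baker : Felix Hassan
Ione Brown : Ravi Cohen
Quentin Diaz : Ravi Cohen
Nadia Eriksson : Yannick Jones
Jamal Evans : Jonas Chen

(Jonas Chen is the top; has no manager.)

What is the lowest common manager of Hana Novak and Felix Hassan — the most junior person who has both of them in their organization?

Hana Novak's chain of managers is Dax Reyes, Ingrid Wang, Ravi Cohen, Jonas Chen. Felix Hassan's chain of managers is Marisol Oliveira, Ione Brown, Ravi Cohen, Jonas Chen. The first manager that appears in both chains is Ravi Cohen.

Ravi Cohen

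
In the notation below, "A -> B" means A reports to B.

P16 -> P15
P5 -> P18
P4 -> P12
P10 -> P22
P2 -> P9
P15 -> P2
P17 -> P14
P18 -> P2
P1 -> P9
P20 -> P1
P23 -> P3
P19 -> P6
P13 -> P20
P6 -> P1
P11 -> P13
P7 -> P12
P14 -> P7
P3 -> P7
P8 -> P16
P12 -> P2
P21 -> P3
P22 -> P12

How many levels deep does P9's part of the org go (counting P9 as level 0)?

5

The longest chain under P9 runs P9 → P2 → P12 → P7 → P14 → P17, which is 5 levels below P9.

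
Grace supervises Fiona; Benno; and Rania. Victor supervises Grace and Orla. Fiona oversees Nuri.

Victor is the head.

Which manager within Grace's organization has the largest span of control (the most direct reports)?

Grace

Direct-report counts within Grace's organization: Grace has 3; Fiona has 1. The largest is 3, held by Grace.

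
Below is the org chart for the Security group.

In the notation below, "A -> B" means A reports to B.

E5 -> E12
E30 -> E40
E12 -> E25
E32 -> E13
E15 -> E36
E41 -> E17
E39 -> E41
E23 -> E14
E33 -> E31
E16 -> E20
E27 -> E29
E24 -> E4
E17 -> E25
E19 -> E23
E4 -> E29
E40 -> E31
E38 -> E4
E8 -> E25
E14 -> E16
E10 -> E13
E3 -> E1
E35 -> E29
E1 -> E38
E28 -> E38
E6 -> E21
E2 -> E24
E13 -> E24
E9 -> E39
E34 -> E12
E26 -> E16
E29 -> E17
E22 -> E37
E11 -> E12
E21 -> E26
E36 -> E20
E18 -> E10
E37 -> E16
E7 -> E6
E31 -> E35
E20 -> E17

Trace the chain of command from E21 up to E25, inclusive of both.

E21 reports to E26. E26 reports to E16. E16 reports to E20. E20 reports to E17. E17 reports to E25. E25 is at the top.

E21 -> E26 -> E16 -> E20 -> E17 -> E25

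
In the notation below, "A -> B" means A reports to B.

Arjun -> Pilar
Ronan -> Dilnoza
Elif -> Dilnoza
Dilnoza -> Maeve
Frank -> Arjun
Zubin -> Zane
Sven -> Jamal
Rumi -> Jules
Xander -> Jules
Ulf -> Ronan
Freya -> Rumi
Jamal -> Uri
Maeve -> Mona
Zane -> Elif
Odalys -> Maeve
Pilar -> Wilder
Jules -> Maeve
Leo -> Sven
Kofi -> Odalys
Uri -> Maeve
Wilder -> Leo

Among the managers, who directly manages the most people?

Direct-report counts: Mona has 1; Maeve has 4; Dilnoza has 2; Elif has 1; Zane has 1; Ronan has 1; Odalys has 1; Jules has 2; Rumi has 1; Uri has 1; Jamal has 1; Sven has 1; Leo has 1; Wilder has 1; Pilar has 1; Arjun has 1. The largest is 4, held by Maeve.

Maeve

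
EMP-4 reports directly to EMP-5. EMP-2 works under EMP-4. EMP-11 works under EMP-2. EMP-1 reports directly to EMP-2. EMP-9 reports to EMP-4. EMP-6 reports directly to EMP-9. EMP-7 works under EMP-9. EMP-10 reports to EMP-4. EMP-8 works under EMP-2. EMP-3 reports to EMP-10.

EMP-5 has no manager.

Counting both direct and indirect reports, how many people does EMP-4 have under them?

EMP-4 directly manages EMP-2, EMP-9, EMP-10. Under EMP-2: EMP-8, EMP-1, EMP-11 (3). Under EMP-9: EMP-7, EMP-6 (2). Under EMP-10: EMP-3 (1). So EMP-4's organization is 3 direct reports plus everyone under them: 4 + 3 + 2 = 9.

9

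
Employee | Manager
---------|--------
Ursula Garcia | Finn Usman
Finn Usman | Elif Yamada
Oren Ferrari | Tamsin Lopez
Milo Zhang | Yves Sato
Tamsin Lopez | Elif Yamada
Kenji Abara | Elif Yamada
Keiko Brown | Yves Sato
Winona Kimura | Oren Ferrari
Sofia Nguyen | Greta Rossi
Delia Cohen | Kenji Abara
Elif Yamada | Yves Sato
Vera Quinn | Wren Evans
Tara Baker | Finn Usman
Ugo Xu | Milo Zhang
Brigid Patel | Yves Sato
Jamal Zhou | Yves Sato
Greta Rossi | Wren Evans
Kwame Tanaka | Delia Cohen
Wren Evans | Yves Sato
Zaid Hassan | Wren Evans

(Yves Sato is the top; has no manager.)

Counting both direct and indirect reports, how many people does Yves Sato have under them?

Yves Sato directly manages Elif Yamada, Wren Evans, Brigid Patel, Keiko Brown, Jamal Zhou, Milo Zhang. Under Elif Yamada: Finn Usman, Tara Baker, Ursula Garcia, Kenji Abara, Delia Cohen, Kwame Tanaka, Tamsin Lopez, Oren Ferrari, Winona Kimura (9). Under Wren Evans: Vera Quinn, Zaid Hassan, Greta Rossi, Sofia Nguyen (4). Brigid Patel has no reports. Keiko Brown has no reports. Jamal Zhou has no reports. Under Milo Zhang: Ugo Xu (1). So Yves Sato's organization is 6 direct reports plus everyone under them: 10 + 5 + 1 + 1 + 1 + 2 = 20.

20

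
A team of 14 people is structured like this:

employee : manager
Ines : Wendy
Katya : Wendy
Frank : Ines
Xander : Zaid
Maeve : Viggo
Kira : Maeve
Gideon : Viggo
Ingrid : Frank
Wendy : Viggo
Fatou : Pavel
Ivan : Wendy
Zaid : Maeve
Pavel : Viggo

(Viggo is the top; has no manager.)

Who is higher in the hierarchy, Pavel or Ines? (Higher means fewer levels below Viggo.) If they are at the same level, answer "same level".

Pavel

Pavel is 1 level below Viggo; Ines is 2. Pavel is higher.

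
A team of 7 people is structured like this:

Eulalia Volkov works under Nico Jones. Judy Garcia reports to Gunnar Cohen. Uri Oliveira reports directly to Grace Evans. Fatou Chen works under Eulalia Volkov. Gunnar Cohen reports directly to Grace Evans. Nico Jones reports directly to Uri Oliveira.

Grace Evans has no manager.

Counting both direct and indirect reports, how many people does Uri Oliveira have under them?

3

Uri Oliveira directly manages Nico Jones. Under Nico Jones: Eulalia Volkov, Fatou Chen (2). That's 3 in total.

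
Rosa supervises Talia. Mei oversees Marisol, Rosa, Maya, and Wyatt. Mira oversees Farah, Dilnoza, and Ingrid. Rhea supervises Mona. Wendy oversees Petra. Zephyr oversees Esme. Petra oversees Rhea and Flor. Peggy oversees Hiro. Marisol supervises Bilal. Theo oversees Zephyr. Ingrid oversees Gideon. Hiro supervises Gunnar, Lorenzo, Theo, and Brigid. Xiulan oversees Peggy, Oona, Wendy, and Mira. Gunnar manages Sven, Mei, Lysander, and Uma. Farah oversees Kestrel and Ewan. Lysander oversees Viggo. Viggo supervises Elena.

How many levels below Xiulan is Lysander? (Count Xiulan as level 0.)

Chain from Lysander up to Xiulan: Lysander → Gunnar → Hiro → Peggy → Xiulan. That is 4 steps up, so Lysander is 4 levels below Xiulan.

4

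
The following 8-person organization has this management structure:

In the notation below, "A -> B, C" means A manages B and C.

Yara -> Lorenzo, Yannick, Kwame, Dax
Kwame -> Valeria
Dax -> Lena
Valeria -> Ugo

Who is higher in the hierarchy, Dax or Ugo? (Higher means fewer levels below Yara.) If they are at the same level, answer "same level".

Dax is 1 level below Yara; Ugo is 3. Dax is higher.

Dax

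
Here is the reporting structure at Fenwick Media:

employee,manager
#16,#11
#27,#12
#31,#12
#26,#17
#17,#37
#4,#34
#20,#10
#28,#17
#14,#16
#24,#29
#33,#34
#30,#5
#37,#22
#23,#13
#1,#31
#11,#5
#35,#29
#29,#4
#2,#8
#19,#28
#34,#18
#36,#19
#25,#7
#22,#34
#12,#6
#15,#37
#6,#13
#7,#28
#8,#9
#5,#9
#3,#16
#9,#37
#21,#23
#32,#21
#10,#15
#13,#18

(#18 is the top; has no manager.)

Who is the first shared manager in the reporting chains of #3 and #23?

#3's chain of managers is #16, #11, #5, #9, #37, #22, #34, #18. #23's chain of managers is #13, #18. The first manager that appears in both chains is #18.

#18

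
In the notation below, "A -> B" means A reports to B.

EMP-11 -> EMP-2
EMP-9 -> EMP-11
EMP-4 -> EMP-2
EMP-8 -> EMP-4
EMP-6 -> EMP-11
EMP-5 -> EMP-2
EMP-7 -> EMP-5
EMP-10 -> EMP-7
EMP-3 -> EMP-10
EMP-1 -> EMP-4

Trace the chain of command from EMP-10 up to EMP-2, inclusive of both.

EMP-10 reports to EMP-7. EMP-7 reports to EMP-5. EMP-5 reports to EMP-2. EMP-2 is at the top.

EMP-10 -> EMP-7 -> EMP-5 -> EMP-2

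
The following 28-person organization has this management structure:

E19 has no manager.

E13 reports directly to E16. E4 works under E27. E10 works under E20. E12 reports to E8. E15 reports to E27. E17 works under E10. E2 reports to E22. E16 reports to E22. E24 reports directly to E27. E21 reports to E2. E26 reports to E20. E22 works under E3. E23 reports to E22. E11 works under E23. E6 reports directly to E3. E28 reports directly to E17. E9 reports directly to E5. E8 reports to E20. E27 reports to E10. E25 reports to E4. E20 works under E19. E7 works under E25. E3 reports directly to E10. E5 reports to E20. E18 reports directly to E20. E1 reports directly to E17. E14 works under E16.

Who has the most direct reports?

Direct-report counts: E19 has 1; E20 has 5; E5 has 1; E8 has 1; E10 has 3; E27 has 3; E4 has 1; E25 has 1; E3 has 2; E22 has 3; E2 has 1; E16 has 2; E23 has 1; E17 has 2. The largest is 5, held by E20.

E20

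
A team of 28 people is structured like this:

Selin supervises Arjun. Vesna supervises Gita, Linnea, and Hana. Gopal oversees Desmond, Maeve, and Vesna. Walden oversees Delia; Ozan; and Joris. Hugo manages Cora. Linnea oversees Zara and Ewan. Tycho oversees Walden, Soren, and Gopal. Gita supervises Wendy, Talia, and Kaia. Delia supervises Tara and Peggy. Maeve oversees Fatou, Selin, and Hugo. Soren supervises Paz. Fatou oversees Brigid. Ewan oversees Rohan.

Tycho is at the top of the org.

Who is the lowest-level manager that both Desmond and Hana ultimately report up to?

Gopal

Desmond's chain of managers is Gopal, Tycho. Hana's chain of managers is Vesna, Gopal, Tycho. The first manager that appears in both chains is Gopal.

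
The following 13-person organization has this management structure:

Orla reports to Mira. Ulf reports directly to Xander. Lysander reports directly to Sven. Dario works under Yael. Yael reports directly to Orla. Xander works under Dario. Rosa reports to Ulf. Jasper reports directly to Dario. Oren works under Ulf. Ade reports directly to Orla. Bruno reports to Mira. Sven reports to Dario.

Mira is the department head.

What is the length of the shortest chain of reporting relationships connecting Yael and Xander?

Xander is in Yael's organization: the chain from Xander up to Yael is Xander → Dario → Yael, which is 2 links.

2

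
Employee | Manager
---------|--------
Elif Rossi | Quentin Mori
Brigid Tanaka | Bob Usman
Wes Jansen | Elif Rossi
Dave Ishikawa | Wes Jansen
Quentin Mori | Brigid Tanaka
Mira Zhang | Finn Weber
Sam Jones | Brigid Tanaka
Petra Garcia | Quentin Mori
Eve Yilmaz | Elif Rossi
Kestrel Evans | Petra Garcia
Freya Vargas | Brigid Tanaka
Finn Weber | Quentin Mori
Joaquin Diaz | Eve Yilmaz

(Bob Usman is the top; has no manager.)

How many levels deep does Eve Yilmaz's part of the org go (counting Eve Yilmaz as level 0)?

1

The longest chain under Eve Yilmaz runs Eve Yilmaz → Joaquin Diaz, which is 1 level below Eve Yilmaz.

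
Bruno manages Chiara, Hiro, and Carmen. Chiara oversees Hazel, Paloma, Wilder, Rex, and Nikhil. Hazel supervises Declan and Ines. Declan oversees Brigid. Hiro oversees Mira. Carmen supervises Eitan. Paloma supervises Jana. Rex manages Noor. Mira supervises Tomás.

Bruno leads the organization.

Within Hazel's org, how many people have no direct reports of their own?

The people in Hazel's organization with no one reporting to them are Ines, Brigid. That is 2.

2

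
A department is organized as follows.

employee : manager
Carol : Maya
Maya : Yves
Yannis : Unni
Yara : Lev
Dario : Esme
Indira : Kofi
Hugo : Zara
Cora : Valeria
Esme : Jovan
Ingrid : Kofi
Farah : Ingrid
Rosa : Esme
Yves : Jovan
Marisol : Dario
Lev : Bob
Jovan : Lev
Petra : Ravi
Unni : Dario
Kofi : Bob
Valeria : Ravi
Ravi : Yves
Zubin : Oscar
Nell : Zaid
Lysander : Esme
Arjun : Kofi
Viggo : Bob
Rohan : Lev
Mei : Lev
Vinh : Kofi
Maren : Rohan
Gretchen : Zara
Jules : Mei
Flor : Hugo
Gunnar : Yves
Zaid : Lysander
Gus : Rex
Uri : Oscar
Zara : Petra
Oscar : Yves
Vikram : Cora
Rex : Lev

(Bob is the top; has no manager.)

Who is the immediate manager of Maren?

Maren reports directly to Rohan.

Rohan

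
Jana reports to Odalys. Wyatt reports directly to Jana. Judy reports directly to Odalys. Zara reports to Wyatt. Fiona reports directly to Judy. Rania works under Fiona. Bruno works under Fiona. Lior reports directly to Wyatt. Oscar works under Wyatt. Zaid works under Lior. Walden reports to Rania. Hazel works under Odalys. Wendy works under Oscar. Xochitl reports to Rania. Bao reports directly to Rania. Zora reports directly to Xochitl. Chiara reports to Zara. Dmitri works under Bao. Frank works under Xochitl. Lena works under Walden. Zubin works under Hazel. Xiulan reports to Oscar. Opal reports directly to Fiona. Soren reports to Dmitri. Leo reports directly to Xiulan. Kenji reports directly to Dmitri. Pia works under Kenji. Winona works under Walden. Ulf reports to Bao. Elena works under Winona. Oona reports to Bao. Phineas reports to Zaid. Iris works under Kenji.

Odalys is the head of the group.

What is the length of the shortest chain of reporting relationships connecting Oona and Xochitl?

Oona is 2 levels below Rania, and Xochitl is 1 level below Rania (their lowest common manager). The shortest path runs up from Oona to Rania and back down to Xochitl: 2 + 1 = 3 links.

3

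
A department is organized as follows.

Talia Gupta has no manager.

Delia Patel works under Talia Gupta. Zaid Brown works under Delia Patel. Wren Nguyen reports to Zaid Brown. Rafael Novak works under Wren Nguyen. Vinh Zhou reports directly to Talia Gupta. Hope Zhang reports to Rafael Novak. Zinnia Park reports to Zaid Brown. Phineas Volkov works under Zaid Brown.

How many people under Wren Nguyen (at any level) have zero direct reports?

The only person in Wren Nguyen's organization with no one reporting to them is Hope Zhang. That is 1.

1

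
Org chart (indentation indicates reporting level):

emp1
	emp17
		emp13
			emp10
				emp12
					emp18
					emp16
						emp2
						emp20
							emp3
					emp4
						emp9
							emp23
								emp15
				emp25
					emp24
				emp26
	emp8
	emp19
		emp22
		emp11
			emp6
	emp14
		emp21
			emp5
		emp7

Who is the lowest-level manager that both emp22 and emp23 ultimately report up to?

emp22's chain of managers is emp19, emp1. emp23's chain of managers is emp9, emp4, emp12, emp10, emp13, emp17, emp1. The first manager that appears in both chains is emp1.

emp1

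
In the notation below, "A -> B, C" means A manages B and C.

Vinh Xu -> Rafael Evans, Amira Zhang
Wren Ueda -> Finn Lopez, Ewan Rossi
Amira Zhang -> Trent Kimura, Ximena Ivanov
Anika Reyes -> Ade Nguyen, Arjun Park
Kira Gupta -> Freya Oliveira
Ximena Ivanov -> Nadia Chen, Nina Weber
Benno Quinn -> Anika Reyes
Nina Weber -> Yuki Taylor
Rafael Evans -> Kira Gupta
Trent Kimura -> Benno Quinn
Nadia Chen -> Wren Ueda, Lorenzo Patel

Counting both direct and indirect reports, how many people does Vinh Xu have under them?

Vinh Xu directly manages Rafael Evans, Amira Zhang. Under Rafael Evans: Kira Gupta, Freya Oliveira (2). Under Amira Zhang: Ximena Ivanov, Nina Weber, Yuki Taylor, Nadia Chen, Lorenzo Patel, Wren Ueda, Ewan Rossi, Finn Lopez, Trent Kimura, Benno Quinn, Anika Reyes, Arjun Park, Ade Nguyen (13). So Vinh Xu's organization is 2 direct reports plus everyone under them: 3 + 14 = 17.

17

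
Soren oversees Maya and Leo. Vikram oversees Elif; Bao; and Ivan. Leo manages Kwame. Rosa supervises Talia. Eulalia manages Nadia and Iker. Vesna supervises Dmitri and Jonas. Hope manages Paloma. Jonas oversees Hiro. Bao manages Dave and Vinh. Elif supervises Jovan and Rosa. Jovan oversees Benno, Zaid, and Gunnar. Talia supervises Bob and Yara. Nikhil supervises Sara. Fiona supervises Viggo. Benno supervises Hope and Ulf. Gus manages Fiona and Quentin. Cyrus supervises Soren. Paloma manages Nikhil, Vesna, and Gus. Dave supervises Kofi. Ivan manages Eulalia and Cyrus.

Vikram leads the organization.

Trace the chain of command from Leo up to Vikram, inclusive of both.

Leo reports to Soren. Soren reports to Cyrus. Cyrus reports to Ivan. Ivan reports to Vikram. Vikram is at the top.

Leo -> Soren -> Cyrus -> Ivan -> Vikram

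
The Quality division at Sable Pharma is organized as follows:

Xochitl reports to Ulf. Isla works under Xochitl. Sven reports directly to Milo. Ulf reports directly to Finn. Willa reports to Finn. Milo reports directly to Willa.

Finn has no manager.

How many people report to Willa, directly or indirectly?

2

Willa directly manages Milo. Under Milo: Sven (1). That's 2 in total.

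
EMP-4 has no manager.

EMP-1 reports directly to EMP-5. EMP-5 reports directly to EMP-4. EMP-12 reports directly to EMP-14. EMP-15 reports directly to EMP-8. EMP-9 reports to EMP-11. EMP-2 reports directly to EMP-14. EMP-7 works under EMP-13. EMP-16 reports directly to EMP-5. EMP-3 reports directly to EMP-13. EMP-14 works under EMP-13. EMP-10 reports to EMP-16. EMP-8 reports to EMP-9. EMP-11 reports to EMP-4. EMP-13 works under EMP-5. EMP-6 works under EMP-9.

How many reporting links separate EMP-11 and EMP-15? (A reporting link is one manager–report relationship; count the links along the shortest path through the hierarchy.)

3

EMP-15 is in EMP-11's organization: the chain from EMP-15 up to EMP-11 is EMP-15 → EMP-8 → EMP-9 → EMP-11, which is 3 links.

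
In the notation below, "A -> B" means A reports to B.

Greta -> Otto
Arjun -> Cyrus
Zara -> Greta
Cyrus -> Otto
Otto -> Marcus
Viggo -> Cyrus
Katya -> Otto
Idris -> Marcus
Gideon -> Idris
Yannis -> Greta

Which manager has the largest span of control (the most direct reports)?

Direct-report counts: Marcus has 2; Idris has 1; Otto has 3; Greta has 2; Cyrus has 2. The largest is 3, held by Otto.

Otto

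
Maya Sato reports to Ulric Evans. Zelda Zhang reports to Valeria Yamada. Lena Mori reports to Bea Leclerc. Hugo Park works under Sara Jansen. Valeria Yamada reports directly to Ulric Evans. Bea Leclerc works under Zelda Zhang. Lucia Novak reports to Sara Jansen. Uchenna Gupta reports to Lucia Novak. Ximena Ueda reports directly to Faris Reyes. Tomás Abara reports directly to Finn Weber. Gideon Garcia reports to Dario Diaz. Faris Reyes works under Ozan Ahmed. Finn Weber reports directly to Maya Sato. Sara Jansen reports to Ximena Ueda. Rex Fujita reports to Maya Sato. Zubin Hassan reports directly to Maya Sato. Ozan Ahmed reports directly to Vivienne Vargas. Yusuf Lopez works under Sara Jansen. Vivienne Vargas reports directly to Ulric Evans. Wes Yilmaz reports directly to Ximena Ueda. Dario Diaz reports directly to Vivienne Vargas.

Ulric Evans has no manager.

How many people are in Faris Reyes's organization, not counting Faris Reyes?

Faris Reyes directly manages Ximena Ueda. Under Ximena Ueda: Wes Yilmaz, Sara Jansen, Yusuf Lopez, Hugo Park, Lucia Novak, Uchenna Gupta (6). That's 7 in total.

7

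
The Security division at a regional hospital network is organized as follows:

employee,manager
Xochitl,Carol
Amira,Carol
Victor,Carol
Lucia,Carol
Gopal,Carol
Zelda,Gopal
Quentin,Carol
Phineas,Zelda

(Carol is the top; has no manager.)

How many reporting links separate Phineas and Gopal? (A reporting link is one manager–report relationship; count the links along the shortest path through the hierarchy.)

2

Phineas is in Gopal's organization: the chain from Phineas up to Gopal is Phineas → Zelda → Gopal, which is 2 links.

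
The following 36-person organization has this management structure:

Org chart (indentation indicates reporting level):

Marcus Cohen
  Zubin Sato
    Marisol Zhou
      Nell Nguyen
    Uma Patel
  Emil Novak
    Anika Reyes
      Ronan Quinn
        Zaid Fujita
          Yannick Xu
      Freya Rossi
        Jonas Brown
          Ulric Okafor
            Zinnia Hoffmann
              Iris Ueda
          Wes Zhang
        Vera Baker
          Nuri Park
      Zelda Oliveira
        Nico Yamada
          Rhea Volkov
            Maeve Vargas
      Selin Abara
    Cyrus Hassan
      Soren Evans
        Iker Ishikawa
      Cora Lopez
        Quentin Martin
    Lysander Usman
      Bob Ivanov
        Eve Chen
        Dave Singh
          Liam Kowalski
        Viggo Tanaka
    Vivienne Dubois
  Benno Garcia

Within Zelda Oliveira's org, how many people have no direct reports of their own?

The only person in Zelda Oliveira's organization with no one reporting to them is Maeve Vargas. That is 1.

1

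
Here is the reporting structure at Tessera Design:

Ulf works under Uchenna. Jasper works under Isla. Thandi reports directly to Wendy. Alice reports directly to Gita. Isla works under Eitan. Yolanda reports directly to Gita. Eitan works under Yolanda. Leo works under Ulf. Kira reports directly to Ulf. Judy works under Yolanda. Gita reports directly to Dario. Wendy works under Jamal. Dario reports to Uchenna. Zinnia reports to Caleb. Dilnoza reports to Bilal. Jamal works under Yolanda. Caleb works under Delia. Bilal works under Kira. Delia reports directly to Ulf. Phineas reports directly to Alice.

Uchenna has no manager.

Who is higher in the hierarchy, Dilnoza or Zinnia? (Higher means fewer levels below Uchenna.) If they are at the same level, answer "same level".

Both Dilnoza and Zinnia are 4 levels below Uchenna.

same level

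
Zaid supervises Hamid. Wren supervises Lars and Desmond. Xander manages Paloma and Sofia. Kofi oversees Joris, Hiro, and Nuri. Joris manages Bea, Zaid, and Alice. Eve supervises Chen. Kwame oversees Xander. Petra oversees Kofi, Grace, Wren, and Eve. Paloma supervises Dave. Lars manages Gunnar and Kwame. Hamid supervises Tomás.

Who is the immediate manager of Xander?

Kwame

Xander reports directly to Kwame.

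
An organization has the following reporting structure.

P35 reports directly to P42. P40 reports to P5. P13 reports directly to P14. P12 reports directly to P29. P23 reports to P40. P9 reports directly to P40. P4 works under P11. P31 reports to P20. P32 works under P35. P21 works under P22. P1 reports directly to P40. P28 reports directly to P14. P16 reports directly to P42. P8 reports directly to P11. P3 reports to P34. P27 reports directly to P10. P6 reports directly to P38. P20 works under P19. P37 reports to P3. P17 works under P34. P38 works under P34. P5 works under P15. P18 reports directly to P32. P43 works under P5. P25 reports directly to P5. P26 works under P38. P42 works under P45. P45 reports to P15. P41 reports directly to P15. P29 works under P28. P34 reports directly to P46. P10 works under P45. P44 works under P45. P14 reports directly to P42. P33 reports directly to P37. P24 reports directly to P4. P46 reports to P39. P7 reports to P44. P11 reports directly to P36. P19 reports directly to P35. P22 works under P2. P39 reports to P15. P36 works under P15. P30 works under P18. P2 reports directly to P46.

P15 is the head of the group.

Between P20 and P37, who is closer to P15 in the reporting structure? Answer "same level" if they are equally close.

same level

Both P20 and P37 are 5 levels below P15.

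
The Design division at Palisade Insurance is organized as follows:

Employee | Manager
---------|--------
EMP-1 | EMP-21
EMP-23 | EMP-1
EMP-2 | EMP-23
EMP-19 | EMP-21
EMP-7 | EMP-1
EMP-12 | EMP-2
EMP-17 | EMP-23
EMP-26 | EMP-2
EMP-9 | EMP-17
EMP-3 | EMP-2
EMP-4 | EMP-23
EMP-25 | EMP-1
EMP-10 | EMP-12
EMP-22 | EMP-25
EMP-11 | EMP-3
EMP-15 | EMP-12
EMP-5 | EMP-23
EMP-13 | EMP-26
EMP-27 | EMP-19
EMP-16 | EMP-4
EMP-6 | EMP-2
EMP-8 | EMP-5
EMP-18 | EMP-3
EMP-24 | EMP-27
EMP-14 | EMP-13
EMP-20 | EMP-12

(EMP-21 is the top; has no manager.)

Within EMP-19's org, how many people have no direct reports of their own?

1

The only person in EMP-19's organization with no one reporting to them is EMP-24. That is 1.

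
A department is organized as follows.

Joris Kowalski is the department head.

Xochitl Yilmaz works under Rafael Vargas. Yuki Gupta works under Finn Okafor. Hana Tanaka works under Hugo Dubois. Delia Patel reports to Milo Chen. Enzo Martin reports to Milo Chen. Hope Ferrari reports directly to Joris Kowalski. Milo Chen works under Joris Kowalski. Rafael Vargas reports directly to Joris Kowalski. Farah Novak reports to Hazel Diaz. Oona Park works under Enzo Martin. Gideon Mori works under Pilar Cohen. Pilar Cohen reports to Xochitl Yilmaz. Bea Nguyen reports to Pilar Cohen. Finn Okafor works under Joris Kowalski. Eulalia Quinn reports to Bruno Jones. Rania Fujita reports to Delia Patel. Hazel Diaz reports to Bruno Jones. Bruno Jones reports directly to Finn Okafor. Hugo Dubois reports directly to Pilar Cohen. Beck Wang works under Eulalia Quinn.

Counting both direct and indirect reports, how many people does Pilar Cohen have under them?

Pilar Cohen directly manages Gideon Mori, Hugo Dubois, Bea Nguyen. Gideon Mori has no reports. Under Hugo Dubois: Hana Tanaka (1). Bea Nguyen has no reports. So Pilar Cohen's organization is 3 direct reports plus everyone under them: 1 + 2 + 1 = 4.

4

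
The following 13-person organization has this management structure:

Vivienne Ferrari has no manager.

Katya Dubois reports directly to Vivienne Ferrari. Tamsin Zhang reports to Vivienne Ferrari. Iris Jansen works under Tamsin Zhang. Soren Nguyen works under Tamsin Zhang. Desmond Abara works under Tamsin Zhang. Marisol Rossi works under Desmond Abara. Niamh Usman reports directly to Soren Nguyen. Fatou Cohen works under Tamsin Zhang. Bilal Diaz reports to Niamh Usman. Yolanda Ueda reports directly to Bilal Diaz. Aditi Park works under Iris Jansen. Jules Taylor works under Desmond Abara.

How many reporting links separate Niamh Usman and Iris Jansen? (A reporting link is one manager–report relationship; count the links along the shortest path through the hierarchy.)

3

Niamh Usman is 2 levels below Tamsin Zhang, and Iris Jansen is 1 level below Tamsin Zhang (their lowest common manager). The shortest path runs up from Niamh Usman to Tamsin Zhang and back down to Iris Jansen: 2 + 1 = 3 links.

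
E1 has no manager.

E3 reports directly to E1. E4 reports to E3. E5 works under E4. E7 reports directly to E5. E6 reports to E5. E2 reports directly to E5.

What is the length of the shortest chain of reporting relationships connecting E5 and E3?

2

E5 is in E3's organization: the chain from E5 up to E3 is E5 → E4 → E3, which is 2 links.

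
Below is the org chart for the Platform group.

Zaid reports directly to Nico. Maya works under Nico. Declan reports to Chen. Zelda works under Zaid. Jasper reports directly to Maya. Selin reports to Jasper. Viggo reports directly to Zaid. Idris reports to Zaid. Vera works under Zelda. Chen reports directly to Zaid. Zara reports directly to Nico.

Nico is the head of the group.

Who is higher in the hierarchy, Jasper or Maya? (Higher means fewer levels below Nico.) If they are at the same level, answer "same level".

Maya

Jasper is 2 levels below Nico; Maya is 1. Maya is higher.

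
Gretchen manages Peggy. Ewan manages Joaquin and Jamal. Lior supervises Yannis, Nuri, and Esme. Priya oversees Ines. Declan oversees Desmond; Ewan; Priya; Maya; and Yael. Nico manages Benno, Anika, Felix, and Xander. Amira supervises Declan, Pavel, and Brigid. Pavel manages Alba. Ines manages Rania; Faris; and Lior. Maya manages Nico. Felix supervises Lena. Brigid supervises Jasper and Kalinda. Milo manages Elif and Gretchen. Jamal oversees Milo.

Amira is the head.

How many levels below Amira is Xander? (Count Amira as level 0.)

Chain from Xander up to Amira: Xander → Nico → Maya → Declan → Amira. That is 4 steps up, so Xander is 4 levels below Amira.

4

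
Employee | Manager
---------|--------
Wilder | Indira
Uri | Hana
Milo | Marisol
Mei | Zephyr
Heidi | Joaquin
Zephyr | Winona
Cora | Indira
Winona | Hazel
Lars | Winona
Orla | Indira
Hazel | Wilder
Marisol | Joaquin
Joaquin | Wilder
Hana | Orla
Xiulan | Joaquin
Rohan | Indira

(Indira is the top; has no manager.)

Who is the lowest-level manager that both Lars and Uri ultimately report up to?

Lars's chain of managers is Winona, Hazel, Wilder, Indira. Uri's chain of managers is Hana, Orla, Indira. The first manager that appears in both chains is Indira.

Indira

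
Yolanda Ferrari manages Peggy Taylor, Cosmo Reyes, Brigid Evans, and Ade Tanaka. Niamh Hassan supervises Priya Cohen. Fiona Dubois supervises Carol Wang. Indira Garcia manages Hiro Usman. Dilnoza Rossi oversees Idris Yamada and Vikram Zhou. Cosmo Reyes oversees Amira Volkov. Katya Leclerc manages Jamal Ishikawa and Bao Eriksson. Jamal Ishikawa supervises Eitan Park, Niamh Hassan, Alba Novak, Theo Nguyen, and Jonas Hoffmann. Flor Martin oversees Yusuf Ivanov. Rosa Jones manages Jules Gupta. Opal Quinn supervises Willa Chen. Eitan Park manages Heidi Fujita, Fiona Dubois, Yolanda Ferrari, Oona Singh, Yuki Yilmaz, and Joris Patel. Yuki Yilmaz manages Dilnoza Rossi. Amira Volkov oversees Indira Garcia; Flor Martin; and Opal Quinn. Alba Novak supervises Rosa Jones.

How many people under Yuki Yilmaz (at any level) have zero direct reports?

2

The people in Yuki Yilmaz's organization with no one reporting to them are Vikram Zhou, Idris Yamada. That is 2.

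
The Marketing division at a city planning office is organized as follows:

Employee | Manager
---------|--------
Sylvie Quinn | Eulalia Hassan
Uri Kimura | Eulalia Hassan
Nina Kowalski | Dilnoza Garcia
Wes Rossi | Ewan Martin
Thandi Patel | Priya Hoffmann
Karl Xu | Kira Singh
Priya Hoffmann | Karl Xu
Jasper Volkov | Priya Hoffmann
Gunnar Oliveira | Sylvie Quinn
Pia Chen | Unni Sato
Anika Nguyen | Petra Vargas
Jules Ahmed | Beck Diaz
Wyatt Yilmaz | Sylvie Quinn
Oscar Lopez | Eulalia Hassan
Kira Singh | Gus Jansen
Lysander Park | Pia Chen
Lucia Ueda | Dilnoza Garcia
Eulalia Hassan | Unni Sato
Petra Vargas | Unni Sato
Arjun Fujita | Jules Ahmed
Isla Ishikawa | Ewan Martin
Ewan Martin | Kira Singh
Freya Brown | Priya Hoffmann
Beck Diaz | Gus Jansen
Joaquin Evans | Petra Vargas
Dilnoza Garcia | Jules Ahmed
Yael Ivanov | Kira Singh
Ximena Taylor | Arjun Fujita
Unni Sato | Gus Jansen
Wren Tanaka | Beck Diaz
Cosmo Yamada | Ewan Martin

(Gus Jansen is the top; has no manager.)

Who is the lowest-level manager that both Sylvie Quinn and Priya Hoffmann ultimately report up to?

Gus Jansen

Sylvie Quinn's chain of managers is Eulalia Hassan, Unni Sato, Gus Jansen. Priya Hoffmann's chain of managers is Karl Xu, Kira Singh, Gus Jansen. The first manager that appears in both chains is Gus Jansen.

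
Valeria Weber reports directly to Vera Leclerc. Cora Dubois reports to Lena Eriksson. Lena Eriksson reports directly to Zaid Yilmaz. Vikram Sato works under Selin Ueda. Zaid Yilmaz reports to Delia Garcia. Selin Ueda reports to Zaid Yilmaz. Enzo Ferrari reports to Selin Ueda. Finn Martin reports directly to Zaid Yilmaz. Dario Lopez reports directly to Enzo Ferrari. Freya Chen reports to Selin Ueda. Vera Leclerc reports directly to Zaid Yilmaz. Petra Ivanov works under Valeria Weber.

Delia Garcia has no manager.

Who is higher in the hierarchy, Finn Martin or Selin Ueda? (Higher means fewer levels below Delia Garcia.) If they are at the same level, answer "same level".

Both Finn Martin and Selin Ueda are 2 levels below Delia Garcia.

same level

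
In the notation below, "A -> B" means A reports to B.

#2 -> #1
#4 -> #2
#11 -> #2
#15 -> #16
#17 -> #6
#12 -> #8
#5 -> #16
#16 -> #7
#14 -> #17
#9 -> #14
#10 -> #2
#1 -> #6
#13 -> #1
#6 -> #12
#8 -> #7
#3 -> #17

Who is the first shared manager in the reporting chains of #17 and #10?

#6

#17's chain of managers is #6, #12, #8, #7. #10's chain of managers is #2, #1, #6, #12, #8, #7. The first manager that appears in both chains is #6.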